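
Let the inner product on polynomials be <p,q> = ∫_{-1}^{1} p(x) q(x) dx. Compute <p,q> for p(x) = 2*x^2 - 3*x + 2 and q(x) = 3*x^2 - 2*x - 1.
<p,q> = 76/15

Expand the product: p(x)·q(x) = 6*x^4 - 13*x^3 + 10*x^2 - x - 2.
∫_{-1}^{1} of each monomial x^k gives [2/(k+1) if k even, 0 if k odd]. Integrating term-by-term (or equivalently evaluating the antiderivative F(x) = 6*x^5/5 - 13*x^4/4 + 10*x^3/3 - x^2/2 - 2*x at the endpoints):
  F(1) − F(−1) = -73/60 − (-377/60) = 76/15.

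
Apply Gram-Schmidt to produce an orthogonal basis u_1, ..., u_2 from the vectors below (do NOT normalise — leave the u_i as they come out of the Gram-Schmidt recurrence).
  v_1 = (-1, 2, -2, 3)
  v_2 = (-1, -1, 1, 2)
Orthogonal basis:
  u_1 = (-1, 2, -2, 3)
  u_2 = (-5/6, -4/3, 4/3, 3/2)

Apply the Gram-Schmidt recurrence
  u_1 = v_1
  u_i = v_i − Σ_{j<i} ((v_i · u_j) / (u_j · u_j)) · u_j.

Step by step this gives:
  u_1 = (-1, 2, -2, 3)
  u_2 = (-5/6, -4/3, 4/3, 3/2)

Orthogonality check:
  u_2 · u_1 = 0 (should be 0)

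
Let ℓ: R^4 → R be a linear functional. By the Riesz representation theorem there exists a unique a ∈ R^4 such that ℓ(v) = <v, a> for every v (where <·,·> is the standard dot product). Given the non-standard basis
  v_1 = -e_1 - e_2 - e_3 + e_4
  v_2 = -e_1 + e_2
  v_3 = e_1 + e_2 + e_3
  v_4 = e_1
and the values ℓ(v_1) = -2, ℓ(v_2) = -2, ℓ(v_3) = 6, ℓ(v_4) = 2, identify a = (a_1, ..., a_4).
a = (2, 0, 4, 4)

Write a = (a_1, ..., a_4) in the standard basis. For each basis vector v_i, ℓ(v_i) = <v_i, a> is a linear equation in the a_j's. Collect the n equations into a matrix system V a = ℓ, where row i of V is v_i (expressed in the standard basis). Since V is invertible (lower-triangular with 1s on the diagonal, up to permutation), solve by back-substitution:
  V =
[[-1, -1, -1, 1],
 [-1, 1, 0, 0],
 [1, 1, 1, 0],
 [1, 0, 0, 0]]
  V a = (-2, -2, 6, 2)
Solving gives a = (2, 0, 4, 4).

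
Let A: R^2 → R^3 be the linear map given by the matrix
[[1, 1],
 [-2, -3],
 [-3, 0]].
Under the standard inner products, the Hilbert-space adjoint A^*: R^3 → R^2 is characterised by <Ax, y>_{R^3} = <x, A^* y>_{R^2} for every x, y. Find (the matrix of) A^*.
A^* = A^T =
[[1, -2, -3],
 [1, -3, 0]]

For real matrices with standard dot products, the defining identity <Ax, y> = <x, A^* y> gives (Ax)^T y = x^T (A^*) y, i.e. x^T A^T y = x^T (A^*) y. Since this holds for all x, y, we must have A^* = A^T. Therefore
A^* =
[[1, -2, -3],
 [1, -3, 0]].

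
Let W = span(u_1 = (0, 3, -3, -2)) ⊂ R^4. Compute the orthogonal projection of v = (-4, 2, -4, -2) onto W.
proj_W(v) = (0, 3, -3, -2)

Set up U = [u_1 | ... | u_1] ∈ R^(4×1). The projector onto W = col(U) is P = U (U^T U)^(-1) U^T.
Compute U^T U =
  [22],
and U^T v = (22).
Solve U^T U · c = U^T v for the coefficients: c = (1). The projection is proj_W(v) = U c.
Check: (v - proj_W(v)) · u_1 = 0  (should be 0).
Result: proj_W(v) = (0, 3, -3, -2).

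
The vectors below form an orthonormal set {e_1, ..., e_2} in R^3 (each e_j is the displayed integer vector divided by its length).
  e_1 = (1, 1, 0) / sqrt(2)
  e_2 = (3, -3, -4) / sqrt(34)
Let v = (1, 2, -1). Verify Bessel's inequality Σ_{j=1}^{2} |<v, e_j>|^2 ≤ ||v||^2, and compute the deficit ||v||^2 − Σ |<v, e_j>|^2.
Σ |<v, e_j>|^2 = 77/17; ||v||^2 = 6; deficit = 25/17

Write each e_j = u_j / sqrt(<u_j, u_j>) where u_j is the displayed integer vector. Then <v, e_j> = <v, u_j> / sqrt(<u_j, u_j>), so |<v, e_j>|^2 = <v, u_j>^2 / <u_j, u_j>.
Coefficients: <v, e_1> = 3/sqrt(2), <v, e_2> = 1/sqrt(34).
Square and sum: Σ |<v, e_j>|^2 = 77/17.
Compute ||v||^2 = v·v = 6.
Deficit = 6 − 77/17 = 25/17 ≥ 0, confirming Bessel's inequality. (The deficit equals ||v − Σ <v,e_j> e_j||^2, the squared distance from v to span{e_j}.)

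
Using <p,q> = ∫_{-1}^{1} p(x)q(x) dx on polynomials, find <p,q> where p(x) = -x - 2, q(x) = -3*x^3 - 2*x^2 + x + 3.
<p,q> = -44/5

Expand the product: p(x)·q(x) = 3*x^4 + 8*x^3 + 3*x^2 - 5*x - 6.
∫_{-1}^{1} of each monomial x^k gives [2/(k+1) if k even, 0 if k odd]. Integrating term-by-term (or equivalently evaluating the antiderivative F(x) = 3*x^5/5 + 2*x^4 + x^3 - 5*x^2/2 - 6*x at the endpoints):
  F(1) − F(−1) = -49/10 − (39/10) = -44/5.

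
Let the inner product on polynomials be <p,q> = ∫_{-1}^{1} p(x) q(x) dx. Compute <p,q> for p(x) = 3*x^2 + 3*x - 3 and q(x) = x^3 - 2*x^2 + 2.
<p,q> = -26/5

Expand the product: p(x)·q(x) = 3*x^5 - 3*x^4 - 9*x^3 + 12*x^2 + 6*x - 6.
∫_{-1}^{1} of each monomial x^k gives [2/(k+1) if k even, 0 if k odd]. Integrating term-by-term (or equivalently evaluating the antiderivative F(x) = x^6/2 - 3*x^5/5 - 9*x^4/4 + 4*x^3 + 3*x^2 - 6*x at the endpoints):
  F(1) − F(−1) = -27/20 − (77/20) = -26/5.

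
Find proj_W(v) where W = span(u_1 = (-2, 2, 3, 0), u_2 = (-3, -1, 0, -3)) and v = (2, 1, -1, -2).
proj_W(v) = (173/307, -185/307, -273/307, -9/307)

Set up U = [u_1 | ... | u_2] ∈ R^(4×2). The projector onto W = col(U) is P = U (U^T U)^(-1) U^T.
Compute U^T U =
  [17, 4]
  [4, 19],
and U^T v = (-5, -1).
Solve U^T U · c = U^T v for the coefficients: c = (-91/307, 3/307). The projection is proj_W(v) = U c.
Check: (v - proj_W(v)) · u_1 = 0  (should be 0).
Check: (v - proj_W(v)) · u_2 = 0  (should be 0).
Result: proj_W(v) = (173/307, -185/307, -273/307, -9/307).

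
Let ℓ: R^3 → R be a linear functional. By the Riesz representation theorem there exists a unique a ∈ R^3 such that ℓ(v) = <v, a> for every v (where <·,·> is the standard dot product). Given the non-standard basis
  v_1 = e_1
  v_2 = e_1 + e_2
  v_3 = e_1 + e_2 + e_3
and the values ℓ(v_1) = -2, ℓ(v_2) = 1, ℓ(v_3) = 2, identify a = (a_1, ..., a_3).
a = (-2, 3, 1)

Write a = (a_1, ..., a_3) in the standard basis. For each basis vector v_i, ℓ(v_i) = <v_i, a> is a linear equation in the a_j's. Collect the n equations into a matrix system V a = ℓ, where row i of V is v_i (expressed in the standard basis). Since V is invertible (lower-triangular with 1s on the diagonal, up to permutation), solve by back-substitution:
  V =
[[1, 0, 0],
 [1, 1, 0],
 [1, 1, 1]]
  V a = (-2, 1, 2)
Solving gives a = (-2, 3, 1).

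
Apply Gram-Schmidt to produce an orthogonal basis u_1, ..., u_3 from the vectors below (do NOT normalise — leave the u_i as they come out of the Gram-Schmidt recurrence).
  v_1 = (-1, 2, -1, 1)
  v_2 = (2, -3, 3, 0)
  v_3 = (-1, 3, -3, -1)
Orthogonal basis:
  u_1 = (-1, 2, -1, 1)
  u_2 = (3/7, 1/7, 10/7, 11/7)
  u_3 = (9/11, 20/33, 2/33, -1/3)

Apply the Gram-Schmidt recurrence
  u_1 = v_1
  u_i = v_i − Σ_{j<i} ((v_i · u_j) / (u_j · u_j)) · u_j.

Step by step this gives:
  u_1 = (-1, 2, -1, 1)
  u_2 = (3/7, 1/7, 10/7, 11/7)
  u_3 = (9/11, 20/33, 2/33, -1/3)

Orthogonality check:
  u_2 · u_1 = 0 (should be 0)
  u_3 · u_1 = 0 (should be 0)
  u_3 · u_2 = 0 (should be 0)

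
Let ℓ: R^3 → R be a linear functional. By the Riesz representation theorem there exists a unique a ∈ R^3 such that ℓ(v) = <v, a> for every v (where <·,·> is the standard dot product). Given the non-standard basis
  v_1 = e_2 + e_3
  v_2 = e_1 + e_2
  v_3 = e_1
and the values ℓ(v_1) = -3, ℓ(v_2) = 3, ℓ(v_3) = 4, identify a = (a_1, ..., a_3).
a = (4, -1, -2)

Write a = (a_1, ..., a_3) in the standard basis. For each basis vector v_i, ℓ(v_i) = <v_i, a> is a linear equation in the a_j's. Collect the n equations into a matrix system V a = ℓ, where row i of V is v_i (expressed in the standard basis). Since V is invertible (lower-triangular with 1s on the diagonal, up to permutation), solve by back-substitution:
  V =
[[0, 1, 1],
 [1, 1, 0],
 [1, 0, 0]]
  V a = (-3, 3, 4)
Solving gives a = (4, -1, -2).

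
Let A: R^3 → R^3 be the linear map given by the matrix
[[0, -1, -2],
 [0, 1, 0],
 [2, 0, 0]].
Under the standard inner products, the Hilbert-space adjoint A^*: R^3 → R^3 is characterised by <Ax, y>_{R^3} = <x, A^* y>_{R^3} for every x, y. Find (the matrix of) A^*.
A^* = A^T =
[[0, 0, 2],
 [-1, 1, 0],
 [-2, 0, 0]]

For real matrices with standard dot products, the defining identity <Ax, y> = <x, A^* y> gives (Ax)^T y = x^T (A^*) y, i.e. x^T A^T y = x^T (A^*) y. Since this holds for all x, y, we must have A^* = A^T. Therefore
A^* =
[[0, 0, 2],
 [-1, 1, 0],
 [-2, 0, 0]].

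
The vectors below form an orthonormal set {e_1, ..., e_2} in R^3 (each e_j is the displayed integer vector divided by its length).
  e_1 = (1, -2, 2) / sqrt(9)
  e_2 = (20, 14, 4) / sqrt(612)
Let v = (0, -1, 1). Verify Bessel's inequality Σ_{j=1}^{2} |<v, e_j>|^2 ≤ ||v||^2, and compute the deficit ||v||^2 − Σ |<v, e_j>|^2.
Σ |<v, e_j>|^2 = 33/17; ||v||^2 = 2; deficit = 1/17

Write each e_j = u_j / sqrt(<u_j, u_j>) where u_j is the displayed integer vector. Then <v, e_j> = <v, u_j> / sqrt(<u_j, u_j>), so |<v, e_j>|^2 = <v, u_j>^2 / <u_j, u_j>.
Coefficients: <v, e_1> = 4/sqrt(9), <v, e_2> = -10/sqrt(612).
Square and sum: Σ |<v, e_j>|^2 = 33/17.
Compute ||v||^2 = v·v = 2.
Deficit = 2 − 33/17 = 1/17 ≥ 0, confirming Bessel's inequality. (The deficit equals ||v − Σ <v,e_j> e_j||^2, the squared distance from v to span{e_j}.)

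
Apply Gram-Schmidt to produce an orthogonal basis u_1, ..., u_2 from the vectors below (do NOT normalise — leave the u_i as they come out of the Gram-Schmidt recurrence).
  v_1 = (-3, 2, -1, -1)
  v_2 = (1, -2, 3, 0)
Orthogonal basis:
  u_1 = (-3, 2, -1, -1)
  u_2 = (-1, -2/3, 7/3, -2/3)

Apply the Gram-Schmidt recurrence
  u_1 = v_1
  u_i = v_i − Σ_{j<i} ((v_i · u_j) / (u_j · u_j)) · u_j.

Step by step this gives:
  u_1 = (-3, 2, -1, -1)
  u_2 = (-1, -2/3, 7/3, -2/3)

Orthogonality check:
  u_2 · u_1 = 0 (should be 0)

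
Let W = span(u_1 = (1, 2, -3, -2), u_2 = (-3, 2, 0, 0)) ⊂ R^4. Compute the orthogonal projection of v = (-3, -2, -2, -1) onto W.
proj_W(v) = (-259/233, 194/233, -24/233, -16/233)

Set up U = [u_1 | ... | u_2] ∈ R^(4×2). The projector onto W = col(U) is P = U (U^T U)^(-1) U^T.
Compute U^T U =
  [18, 1]
  [1, 13],
and U^T v = (1, 5).
Solve U^T U · c = U^T v for the coefficients: c = (8/233, 89/233). The projection is proj_W(v) = U c.
Check: (v - proj_W(v)) · u_1 = 0  (should be 0).
Check: (v - proj_W(v)) · u_2 = 0  (should be 0).
Result: proj_W(v) = (-259/233, 194/233, -24/233, -16/233).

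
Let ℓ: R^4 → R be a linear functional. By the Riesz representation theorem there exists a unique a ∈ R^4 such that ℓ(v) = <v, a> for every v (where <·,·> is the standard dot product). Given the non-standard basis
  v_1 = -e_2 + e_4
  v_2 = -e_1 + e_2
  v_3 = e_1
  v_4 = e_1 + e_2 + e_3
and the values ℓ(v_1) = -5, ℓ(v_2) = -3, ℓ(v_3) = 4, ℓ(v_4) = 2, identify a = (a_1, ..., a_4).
a = (4, 1, -3, -4)

Write a = (a_1, ..., a_4) in the standard basis. For each basis vector v_i, ℓ(v_i) = <v_i, a> is a linear equation in the a_j's. Collect the n equations into a matrix system V a = ℓ, where row i of V is v_i (expressed in the standard basis). Since V is invertible (lower-triangular with 1s on the diagonal, up to permutation), solve by back-substitution:
  V =
[[0, -1, 0, 1],
 [-1, 1, 0, 0],
 [1, 0, 0, 0],
 [1, 1, 1, 0]]
  V a = (-5, -3, 4, 2)
Solving gives a = (4, 1, -3, -4).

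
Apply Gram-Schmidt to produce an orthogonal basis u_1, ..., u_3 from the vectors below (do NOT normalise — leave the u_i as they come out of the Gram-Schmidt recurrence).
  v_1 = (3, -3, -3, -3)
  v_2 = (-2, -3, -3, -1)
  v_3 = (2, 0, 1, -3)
Orthogonal basis:
  u_1 = (3, -3, -3, -3)
  u_2 = (-13/4, -7/4, -7/4, 1/4)
  u_3 = (-50/67, 4/67, 71/67, -125/67)

Apply the Gram-Schmidt recurrence
  u_1 = v_1
  u_i = v_i − Σ_{j<i} ((v_i · u_j) / (u_j · u_j)) · u_j.

Step by step this gives:
  u_1 = (3, -3, -3, -3)
  u_2 = (-13/4, -7/4, -7/4, 1/4)
  u_3 = (-50/67, 4/67, 71/67, -125/67)

Orthogonality check:
  u_2 · u_1 = 0 (should be 0)
  u_3 · u_1 = 0 (should be 0)
  u_3 · u_2 = 0 (should be 0)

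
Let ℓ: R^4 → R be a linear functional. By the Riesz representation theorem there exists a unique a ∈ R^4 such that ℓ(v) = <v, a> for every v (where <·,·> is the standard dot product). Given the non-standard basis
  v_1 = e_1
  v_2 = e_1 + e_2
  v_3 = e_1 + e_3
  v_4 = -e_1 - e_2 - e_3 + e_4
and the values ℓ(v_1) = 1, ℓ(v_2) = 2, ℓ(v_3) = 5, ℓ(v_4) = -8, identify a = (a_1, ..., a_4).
a = (1, 1, 4, -2)

Write a = (a_1, ..., a_4) in the standard basis. For each basis vector v_i, ℓ(v_i) = <v_i, a> is a linear equation in the a_j's. Collect the n equations into a matrix system V a = ℓ, where row i of V is v_i (expressed in the standard basis). Since V is invertible (lower-triangular with 1s on the diagonal, up to permutation), solve by back-substitution:
  V =
[[1, 0, 0, 0],
 [1, 1, 0, 0],
 [1, 0, 1, 0],
 [-1, -1, -1, 1]]
  V a = (1, 2, 5, -8)
Solving gives a = (1, 1, 4, -2).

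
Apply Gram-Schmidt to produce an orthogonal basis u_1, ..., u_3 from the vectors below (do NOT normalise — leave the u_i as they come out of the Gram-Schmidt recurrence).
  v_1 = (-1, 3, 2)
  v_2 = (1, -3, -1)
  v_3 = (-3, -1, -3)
Orthogonal basis:
  u_1 = (-1, 3, 2)
  u_2 = (1/7, -3/7, 5/7)
  u_3 = (-3, -1, 0)

Apply the Gram-Schmidt recurrence
  u_1 = v_1
  u_i = v_i − Σ_{j<i} ((v_i · u_j) / (u_j · u_j)) · u_j.

Step by step this gives:
  u_1 = (-1, 3, 2)
  u_2 = (1/7, -3/7, 5/7)
  u_3 = (-3, -1, 0)

Orthogonality check:
  u_2 · u_1 = 0 (should be 0)
  u_3 · u_1 = 0 (should be 0)
  u_3 · u_2 = 0 (should be 0)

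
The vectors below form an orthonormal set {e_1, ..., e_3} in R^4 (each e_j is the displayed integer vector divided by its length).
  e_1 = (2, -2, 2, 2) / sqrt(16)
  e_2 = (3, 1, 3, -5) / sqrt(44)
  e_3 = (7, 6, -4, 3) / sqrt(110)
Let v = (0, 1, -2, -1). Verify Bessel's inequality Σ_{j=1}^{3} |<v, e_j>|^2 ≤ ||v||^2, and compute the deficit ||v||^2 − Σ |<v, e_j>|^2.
Σ |<v, e_j>|^2 = 51/10; ||v||^2 = 6; deficit = 9/10

Write each e_j = u_j / sqrt(<u_j, u_j>) where u_j is the displayed integer vector. Then <v, e_j> = <v, u_j> / sqrt(<u_j, u_j>), so |<v, e_j>|^2 = <v, u_j>^2 / <u_j, u_j>.
Coefficients: <v, e_1> = -8/sqrt(16), <v, e_2> = 0/sqrt(44), <v, e_3> = 11/sqrt(110).
Square and sum: Σ |<v, e_j>|^2 = 51/10.
Compute ||v||^2 = v·v = 6.
Deficit = 6 − 51/10 = 9/10 ≥ 0, confirming Bessel's inequality. (The deficit equals ||v − Σ <v,e_j> e_j||^2, the squared distance from v to span{e_j}.)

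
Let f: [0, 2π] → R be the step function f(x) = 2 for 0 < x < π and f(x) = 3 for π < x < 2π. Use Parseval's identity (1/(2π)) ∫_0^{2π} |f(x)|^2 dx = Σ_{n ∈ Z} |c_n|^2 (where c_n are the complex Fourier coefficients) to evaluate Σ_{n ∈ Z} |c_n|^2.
Σ |c_n|^2 = 13/2

Parseval equates the L^2 energy of f (normalised by 1/(2π)) with the ℓ^2 sum of its Fourier coefficients: (1/(2π)) ∫_0^{2π} |f|^2 = Σ |c_n|^2.
Compute the left side: (1/(2π)) [∫_0^π 2^2 dx + ∫_π^{2π} 3^2 dx] = (1/(2π)) · (4π + 9π) = (4 + 9)/2 = 13/2.
So Σ_{n ∈ Z} |c_n|^2 = 13/2.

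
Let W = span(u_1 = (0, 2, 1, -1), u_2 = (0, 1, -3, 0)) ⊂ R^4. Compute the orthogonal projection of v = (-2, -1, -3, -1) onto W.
proj_W(v) = (0, -20/59, -164/59, 32/59)

Set up U = [u_1 | ... | u_2] ∈ R^(4×2). The projector onto W = col(U) is P = U (U^T U)^(-1) U^T.
Compute U^T U =
  [6, -1]
  [-1, 10],
and U^T v = (-4, 8).
Solve U^T U · c = U^T v for the coefficients: c = (-32/59, 44/59). The projection is proj_W(v) = U c.
Check: (v - proj_W(v)) · u_1 = 0  (should be 0).
Check: (v - proj_W(v)) · u_2 = 0  (should be 0).
Result: proj_W(v) = (0, -20/59, -164/59, 32/59).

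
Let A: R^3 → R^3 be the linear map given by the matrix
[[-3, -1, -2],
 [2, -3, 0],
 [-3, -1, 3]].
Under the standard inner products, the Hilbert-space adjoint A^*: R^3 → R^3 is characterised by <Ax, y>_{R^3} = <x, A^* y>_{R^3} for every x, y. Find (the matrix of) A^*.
A^* = A^T =
[[-3, 2, -3],
 [-1, -3, -1],
 [-2, 0, 3]]

For real matrices with standard dot products, the defining identity <Ax, y> = <x, A^* y> gives (Ax)^T y = x^T (A^*) y, i.e. x^T A^T y = x^T (A^*) y. Since this holds for all x, y, we must have A^* = A^T. Therefore
A^* =
[[-3, 2, -3],
 [-1, -3, -1],
 [-2, 0, 3]].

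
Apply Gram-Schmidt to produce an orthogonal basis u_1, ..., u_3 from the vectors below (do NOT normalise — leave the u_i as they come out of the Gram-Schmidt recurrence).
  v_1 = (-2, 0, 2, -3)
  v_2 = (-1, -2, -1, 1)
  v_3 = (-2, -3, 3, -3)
Orthogonal basis:
  u_1 = (-2, 0, 2, -3)
  u_2 = (-23/17, -2, -11/17, 8/17)
  u_3 = (149/110, -74/55, 13/10, -2/55)

Apply the Gram-Schmidt recurrence
  u_1 = v_1
  u_i = v_i − Σ_{j<i} ((v_i · u_j) / (u_j · u_j)) · u_j.

Step by step this gives:
  u_1 = (-2, 0, 2, -3)
  u_2 = (-23/17, -2, -11/17, 8/17)
  u_3 = (149/110, -74/55, 13/10, -2/55)

Orthogonality check:
  u_2 · u_1 = 0 (should be 0)
  u_3 · u_1 = 0 (should be 0)
  u_3 · u_2 = 0 (should be 0)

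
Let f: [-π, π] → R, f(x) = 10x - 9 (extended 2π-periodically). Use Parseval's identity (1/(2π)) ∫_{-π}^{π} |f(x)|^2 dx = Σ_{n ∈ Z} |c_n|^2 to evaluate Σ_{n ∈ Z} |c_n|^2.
Σ |c_n|^2 = 100π^2/3 + 81

Expand and integrate term by term over [-π, π]:
  ∫ (10x)^2 dx = 100·(2π^3/3); ∫ 2·10·(-9)·x dx = 0 (odd integrand); ∫ (-9)^2 dx = 81·2π.
So (1/(2π)) ∫_{-π}^{π} (10x - 9)^2 dx = 100π^2/3 + 81 = 100π^2/3 + 81.
Parseval ⇒ Σ |c_n|^2 = 100π^2/3 + 81.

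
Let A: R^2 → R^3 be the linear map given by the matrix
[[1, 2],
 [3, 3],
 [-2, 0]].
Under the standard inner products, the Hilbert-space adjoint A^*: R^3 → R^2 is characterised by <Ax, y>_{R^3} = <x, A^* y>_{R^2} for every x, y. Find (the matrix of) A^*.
A^* = A^T =
[[1, 3, -2],
 [2, 3, 0]]

For real matrices with standard dot products, the defining identity <Ax, y> = <x, A^* y> gives (Ax)^T y = x^T (A^*) y, i.e. x^T A^T y = x^T (A^*) y. Since this holds for all x, y, we must have A^* = A^T. Therefore
A^* =
[[1, 3, -2],
 [2, 3, 0]].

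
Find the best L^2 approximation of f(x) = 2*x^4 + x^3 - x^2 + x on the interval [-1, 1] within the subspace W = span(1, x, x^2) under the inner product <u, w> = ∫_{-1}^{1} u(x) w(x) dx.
g(x) = 5*x^2/7 + 8*x/5 - 6/35

The best approximation g ∈ W is the orthogonal projection of f onto W. Writing g = a_0 + a_1 x + a_2 x^2, the coefficients solve the normal equations G · a = b where
  G_{ij} = <φ_i, φ_j> and b_i = <f, φ_i>, with φ_0 = 1, φ_1 = x, φ_2 = x^2.
G =
  [2, 0, 2/3]
  [0, 2/3, 0]
  [2/3, 0, 2/5],
b = (2/15, 16/15, 6/35).
Solving gives a_0 = -6/35, a_1 = 8/5, a_2 = 5/7, so
  g(x) = 5*x^2/7 + 8*x/5 - 6/35.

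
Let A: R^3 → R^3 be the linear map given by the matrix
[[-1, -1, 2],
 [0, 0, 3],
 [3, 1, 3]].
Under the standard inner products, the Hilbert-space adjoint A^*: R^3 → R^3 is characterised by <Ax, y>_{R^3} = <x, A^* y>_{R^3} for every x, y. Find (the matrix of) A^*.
A^* = A^T =
[[-1, 0, 3],
 [-1, 0, 1],
 [2, 3, 3]]

For real matrices with standard dot products, the defining identity <Ax, y> = <x, A^* y> gives (Ax)^T y = x^T (A^*) y, i.e. x^T A^T y = x^T (A^*) y. Since this holds for all x, y, we must have A^* = A^T. Therefore
A^* =
[[-1, 0, 3],
 [-1, 0, 1],
 [2, 3, 3]].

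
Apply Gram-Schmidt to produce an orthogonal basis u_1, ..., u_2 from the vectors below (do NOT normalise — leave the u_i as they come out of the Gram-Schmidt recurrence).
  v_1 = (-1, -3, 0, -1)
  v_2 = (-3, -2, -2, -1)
Orthogonal basis:
  u_1 = (-1, -3, 0, -1)
  u_2 = (-23/11, 8/11, -2, -1/11)

Apply the Gram-Schmidt recurrence
  u_1 = v_1
  u_i = v_i − Σ_{j<i} ((v_i · u_j) / (u_j · u_j)) · u_j.

Step by step this gives:
  u_1 = (-1, -3, 0, -1)
  u_2 = (-23/11, 8/11, -2, -1/11)

Orthogonality check:
  u_2 · u_1 = 0 (should be 0)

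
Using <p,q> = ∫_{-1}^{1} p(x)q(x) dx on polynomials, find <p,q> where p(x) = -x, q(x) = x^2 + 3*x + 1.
<p,q> = -2

Expand the product: p(x)·q(x) = -x^3 - 3*x^2 - x.
∫_{-1}^{1} of each monomial x^k gives [2/(k+1) if k even, 0 if k odd]. Integrating term-by-term (or equivalently evaluating the antiderivative F(x) = -x^4/4 - x^3 - x^2/2 at the endpoints):
  F(1) − F(−1) = -7/4 − (1/4) = -2.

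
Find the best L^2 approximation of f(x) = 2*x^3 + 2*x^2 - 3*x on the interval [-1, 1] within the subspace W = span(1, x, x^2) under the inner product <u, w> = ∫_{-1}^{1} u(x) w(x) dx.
g(x) = 2*x^2 - 9*x/5

The best approximation g ∈ W is the orthogonal projection of f onto W. Writing g = a_0 + a_1 x + a_2 x^2, the coefficients solve the normal equations G · a = b where
  G_{ij} = <φ_i, φ_j> and b_i = <f, φ_i>, with φ_0 = 1, φ_1 = x, φ_2 = x^2.
G =
  [2, 0, 2/3]
  [0, 2/3, 0]
  [2/3, 0, 2/5],
b = (4/3, -6/5, 4/5).
Solving gives a_0 = 0, a_1 = -9/5, a_2 = 2, so
  g(x) = 2*x^2 - 9*x/5.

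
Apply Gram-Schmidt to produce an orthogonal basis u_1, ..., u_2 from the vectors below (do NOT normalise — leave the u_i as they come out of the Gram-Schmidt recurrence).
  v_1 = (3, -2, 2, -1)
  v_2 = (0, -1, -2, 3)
Orthogonal basis:
  u_1 = (3, -2, 2, -1)
  u_2 = (5/6, -14/9, -13/9, 49/18)

Apply the Gram-Schmidt recurrence
  u_1 = v_1
  u_i = v_i − Σ_{j<i} ((v_i · u_j) / (u_j · u_j)) · u_j.

Step by step this gives:
  u_1 = (3, -2, 2, -1)
  u_2 = (5/6, -14/9, -13/9, 49/18)

Orthogonality check:
  u_2 · u_1 = 0 (should be 0)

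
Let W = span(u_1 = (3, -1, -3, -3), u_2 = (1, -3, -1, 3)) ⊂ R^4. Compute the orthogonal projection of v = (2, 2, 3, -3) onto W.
proj_W(v) = (-13/35, 79/35, 13/35, -99/35)

Set up U = [u_1 | ... | u_2] ∈ R^(4×2). The projector onto W = col(U) is P = U (U^T U)^(-1) U^T.
Compute U^T U =
  [28, 0]
  [0, 20],
and U^T v = (4, -16).
Solve U^T U · c = U^T v for the coefficients: c = (1/7, -4/5). The projection is proj_W(v) = U c.
Check: (v - proj_W(v)) · u_1 = 0  (should be 0).
Check: (v - proj_W(v)) · u_2 = 0  (should be 0).
Result: proj_W(v) = (-13/35, 79/35, 13/35, -99/35).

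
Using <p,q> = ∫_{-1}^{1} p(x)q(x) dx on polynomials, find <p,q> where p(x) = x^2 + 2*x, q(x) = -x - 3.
<p,q> = -10/3

Expand the product: p(x)·q(x) = -x^3 - 5*x^2 - 6*x.
∫_{-1}^{1} of each monomial x^k gives [2/(k+1) if k even, 0 if k odd]. Integrating term-by-term (or equivalently evaluating the antiderivative F(x) = -x^4/4 - 5*x^3/3 - 3*x^2 at the endpoints):
  F(1) − F(−1) = -59/12 − (-19/12) = -10/3.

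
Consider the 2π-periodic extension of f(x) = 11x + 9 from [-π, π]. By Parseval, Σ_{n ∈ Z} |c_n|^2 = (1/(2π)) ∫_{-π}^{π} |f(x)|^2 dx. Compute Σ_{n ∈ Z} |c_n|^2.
Σ |c_n|^2 = 121π^2/3 + 81

Expand and integrate term by term over [-π, π]:
  ∫ (11x)^2 dx = 121·(2π^3/3); ∫ 2·11·(9)·x dx = 0 (odd integrand); ∫ 9^2 dx = 81·2π.
So (1/(2π)) ∫_{-π}^{π} (11x + 9)^2 dx = 121π^2/3 + 81 = 121π^2/3 + 81.
Parseval ⇒ Σ |c_n|^2 = 121π^2/3 + 81.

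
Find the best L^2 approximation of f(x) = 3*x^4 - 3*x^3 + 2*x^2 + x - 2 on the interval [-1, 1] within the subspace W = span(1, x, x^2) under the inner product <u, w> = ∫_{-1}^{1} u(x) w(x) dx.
g(x) = 32*x^2/7 - 4*x/5 - 79/35

The best approximation g ∈ W is the orthogonal projection of f onto W. Writing g = a_0 + a_1 x + a_2 x^2, the coefficients solve the normal equations G · a = b where
  G_{ij} = <φ_i, φ_j> and b_i = <f, φ_i>, with φ_0 = 1, φ_1 = x, φ_2 = x^2.
G =
  [2, 0, 2/3]
  [0, 2/3, 0]
  [2/3, 0, 2/5],
b = (-22/15, -8/15, 34/105).
Solving gives a_0 = -79/35, a_1 = -4/5, a_2 = 32/7, so
  g(x) = 32*x^2/7 - 4*x/5 - 79/35.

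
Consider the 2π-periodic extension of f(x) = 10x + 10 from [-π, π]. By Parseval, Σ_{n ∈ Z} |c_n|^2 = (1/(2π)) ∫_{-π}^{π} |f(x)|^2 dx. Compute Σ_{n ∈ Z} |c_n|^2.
Σ |c_n|^2 = 100π^2/3 + 100

Expand and integrate term by term over [-π, π]:
  ∫ (10x)^2 dx = 100·(2π^3/3); ∫ 2·10·(10)·x dx = 0 (odd integrand); ∫ 10^2 dx = 100·2π.
So (1/(2π)) ∫_{-π}^{π} (10x + 10)^2 dx = 100π^2/3 + 100 = 100π^2/3 + 100.
Parseval ⇒ Σ |c_n|^2 = 100π^2/3 + 100.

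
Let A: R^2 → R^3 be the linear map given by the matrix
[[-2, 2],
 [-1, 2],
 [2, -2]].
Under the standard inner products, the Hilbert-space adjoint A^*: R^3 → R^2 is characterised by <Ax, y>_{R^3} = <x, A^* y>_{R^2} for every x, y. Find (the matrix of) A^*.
A^* = A^T =
[[-2, -1, 2],
 [2, 2, -2]]

For real matrices with standard dot products, the defining identity <Ax, y> = <x, A^* y> gives (Ax)^T y = x^T (A^*) y, i.e. x^T A^T y = x^T (A^*) y. Since this holds for all x, y, we must have A^* = A^T. Therefore
A^* =
[[-2, -1, 2],
 [2, 2, -2]].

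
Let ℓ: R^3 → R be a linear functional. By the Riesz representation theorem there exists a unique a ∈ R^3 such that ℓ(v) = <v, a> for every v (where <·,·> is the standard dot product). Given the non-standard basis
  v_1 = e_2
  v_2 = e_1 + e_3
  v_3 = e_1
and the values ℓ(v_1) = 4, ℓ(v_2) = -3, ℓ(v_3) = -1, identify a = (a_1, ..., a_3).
a = (-1, 4, -2)

Write a = (a_1, ..., a_3) in the standard basis. For each basis vector v_i, ℓ(v_i) = <v_i, a> is a linear equation in the a_j's. Collect the n equations into a matrix system V a = ℓ, where row i of V is v_i (expressed in the standard basis). Since V is invertible (lower-triangular with 1s on the diagonal, up to permutation), solve by back-substitution:
  V =
[[0, 1, 0],
 [1, 0, 1],
 [1, 0, 0]]
  V a = (4, -3, -1)
Solving gives a = (-1, 4, -2).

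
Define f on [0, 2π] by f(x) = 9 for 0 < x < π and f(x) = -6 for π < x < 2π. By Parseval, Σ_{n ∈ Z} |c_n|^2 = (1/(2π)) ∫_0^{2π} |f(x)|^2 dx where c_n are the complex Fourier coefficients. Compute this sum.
Σ |c_n|^2 = 117/2

Parseval equates the L^2 energy of f (normalised by 1/(2π)) with the ℓ^2 sum of its Fourier coefficients: (1/(2π)) ∫_0^{2π} |f|^2 = Σ |c_n|^2.
Compute the left side: (1/(2π)) [∫_0^π 9^2 dx + ∫_π^{2π} (-6)^2 dx] = (1/(2π)) · (81π + 36π) = (81 + 36)/2 = 117/2.
So Σ_{n ∈ Z} |c_n|^2 = 117/2.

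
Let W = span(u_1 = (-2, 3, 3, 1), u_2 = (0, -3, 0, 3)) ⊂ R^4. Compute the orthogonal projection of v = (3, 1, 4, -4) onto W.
proj_W(v) = (0, 5/2, 0, -5/2)

Set up U = [u_1 | ... | u_2] ∈ R^(4×2). The projector onto W = col(U) is P = U (U^T U)^(-1) U^T.
Compute U^T U =
  [23, -6]
  [-6, 18],
and U^T v = (5, -15).
Solve U^T U · c = U^T v for the coefficients: c = (0, -5/6). The projection is proj_W(v) = U c.
Check: (v - proj_W(v)) · u_1 = 0  (should be 0).
Check: (v - proj_W(v)) · u_2 = 0  (should be 0).
Result: proj_W(v) = (0, 5/2, 0, -5/2).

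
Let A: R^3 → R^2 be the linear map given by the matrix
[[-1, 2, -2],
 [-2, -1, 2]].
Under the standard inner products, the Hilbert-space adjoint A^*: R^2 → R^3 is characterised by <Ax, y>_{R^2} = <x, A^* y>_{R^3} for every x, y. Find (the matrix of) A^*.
A^* = A^T =
[[-1, -2],
 [2, -1],
 [-2, 2]]

For real matrices with standard dot products, the defining identity <Ax, y> = <x, A^* y> gives (Ax)^T y = x^T (A^*) y, i.e. x^T A^T y = x^T (A^*) y. Since this holds for all x, y, we must have A^* = A^T. Therefore
A^* =
[[-1, -2],
 [2, -1],
 [-2, 2]].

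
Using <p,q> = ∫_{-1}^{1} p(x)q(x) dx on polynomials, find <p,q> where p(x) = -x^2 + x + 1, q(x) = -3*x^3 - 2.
<p,q> = -58/15

Expand the product: p(x)·q(x) = 3*x^5 - 3*x^4 - 3*x^3 + 2*x^2 - 2*x - 2.
∫_{-1}^{1} of each monomial x^k gives [2/(k+1) if k even, 0 if k odd]. Integrating term-by-term (or equivalently evaluating the antiderivative F(x) = x^6/2 - 3*x^5/5 - 3*x^4/4 + 2*x^3/3 - x^2 - 2*x at the endpoints):
  F(1) − F(−1) = -191/60 − (41/60) = -58/15.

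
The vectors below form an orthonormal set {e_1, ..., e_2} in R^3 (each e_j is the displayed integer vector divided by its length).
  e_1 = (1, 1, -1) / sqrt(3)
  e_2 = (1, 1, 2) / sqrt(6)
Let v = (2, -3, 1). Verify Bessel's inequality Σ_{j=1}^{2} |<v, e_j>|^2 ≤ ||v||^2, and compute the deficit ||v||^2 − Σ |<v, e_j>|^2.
Σ |<v, e_j>|^2 = 3/2; ||v||^2 = 14; deficit = 25/2

Write each e_j = u_j / sqrt(<u_j, u_j>) where u_j is the displayed integer vector. Then <v, e_j> = <v, u_j> / sqrt(<u_j, u_j>), so |<v, e_j>|^2 = <v, u_j>^2 / <u_j, u_j>.
Coefficients: <v, e_1> = -2/sqrt(3), <v, e_2> = 1/sqrt(6).
Square and sum: Σ |<v, e_j>|^2 = 3/2.
Compute ||v||^2 = v·v = 14.
Deficit = 14 − 3/2 = 25/2 ≥ 0, confirming Bessel's inequality. (The deficit equals ||v − Σ <v,e_j> e_j||^2, the squared distance from v to span{e_j}.)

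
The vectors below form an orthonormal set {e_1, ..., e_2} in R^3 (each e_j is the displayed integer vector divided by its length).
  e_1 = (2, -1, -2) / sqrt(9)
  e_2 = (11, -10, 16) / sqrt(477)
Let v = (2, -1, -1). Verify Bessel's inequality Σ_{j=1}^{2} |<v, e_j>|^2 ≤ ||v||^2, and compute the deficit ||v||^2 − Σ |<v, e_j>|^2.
Σ |<v, e_j>|^2 = 317/53; ||v||^2 = 6; deficit = 1/53

Write each e_j = u_j / sqrt(<u_j, u_j>) where u_j is the displayed integer vector. Then <v, e_j> = <v, u_j> / sqrt(<u_j, u_j>), so |<v, e_j>|^2 = <v, u_j>^2 / <u_j, u_j>.
Coefficients: <v, e_1> = 7/sqrt(9), <v, e_2> = 16/sqrt(477).
Square and sum: Σ |<v, e_j>|^2 = 317/53.
Compute ||v||^2 = v·v = 6.
Deficit = 6 − 317/53 = 1/53 ≥ 0, confirming Bessel's inequality. (The deficit equals ||v − Σ <v,e_j> e_j||^2, the squared distance from v to span{e_j}.)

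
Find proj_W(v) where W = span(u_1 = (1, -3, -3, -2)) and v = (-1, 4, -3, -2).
proj_W(v) = (0, 0, 0, 0)

Set up U = [u_1 | ... | u_1] ∈ R^(4×1). The projector onto W = col(U) is P = U (U^T U)^(-1) U^T.
Compute U^T U =
  [23],
and U^T v = (0).
Solve U^T U · c = U^T v for the coefficients: c = (0). The projection is proj_W(v) = U c.
Check: (v - proj_W(v)) · u_1 = 0  (should be 0).
Result: proj_W(v) = (0, 0, 0, 0).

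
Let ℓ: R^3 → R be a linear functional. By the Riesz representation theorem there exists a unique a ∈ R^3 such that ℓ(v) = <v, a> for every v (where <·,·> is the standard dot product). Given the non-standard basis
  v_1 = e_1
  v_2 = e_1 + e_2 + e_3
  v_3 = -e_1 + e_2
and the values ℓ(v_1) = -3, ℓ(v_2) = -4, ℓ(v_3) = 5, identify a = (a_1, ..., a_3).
a = (-3, 2, -3)

Write a = (a_1, ..., a_3) in the standard basis. For each basis vector v_i, ℓ(v_i) = <v_i, a> is a linear equation in the a_j's. Collect the n equations into a matrix system V a = ℓ, where row i of V is v_i (expressed in the standard basis). Since V is invertible (lower-triangular with 1s on the diagonal, up to permutation), solve by back-substitution:
  V =
[[1, 0, 0],
 [1, 1, 1],
 [-1, 1, 0]]
  V a = (-3, -4, 5)
Solving gives a = (-3, 2, -3).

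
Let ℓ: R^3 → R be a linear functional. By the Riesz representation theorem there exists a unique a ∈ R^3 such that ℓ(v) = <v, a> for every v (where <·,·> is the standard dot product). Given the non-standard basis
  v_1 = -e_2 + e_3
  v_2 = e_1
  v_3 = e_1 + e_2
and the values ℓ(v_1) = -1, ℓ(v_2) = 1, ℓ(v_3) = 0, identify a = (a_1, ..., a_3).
a = (1, -1, -2)

Write a = (a_1, ..., a_3) in the standard basis. For each basis vector v_i, ℓ(v_i) = <v_i, a> is a linear equation in the a_j's. Collect the n equations into a matrix system V a = ℓ, where row i of V is v_i (expressed in the standard basis). Since V is invertible (lower-triangular with 1s on the diagonal, up to permutation), solve by back-substitution:
  V =
[[0, -1, 1],
 [1, 0, 0],
 [1, 1, 0]]
  V a = (-1, 1, 0)
Solving gives a = (1, -1, -2).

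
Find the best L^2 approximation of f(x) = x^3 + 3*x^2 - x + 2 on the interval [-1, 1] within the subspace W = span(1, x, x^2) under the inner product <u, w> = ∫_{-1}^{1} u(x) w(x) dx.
g(x) = 3*x^2 - 2*x/5 + 2

The best approximation g ∈ W is the orthogonal projection of f onto W. Writing g = a_0 + a_1 x + a_2 x^2, the coefficients solve the normal equations G · a = b where
  G_{ij} = <φ_i, φ_j> and b_i = <f, φ_i>, with φ_0 = 1, φ_1 = x, φ_2 = x^2.
G =
  [2, 0, 2/3]
  [0, 2/3, 0]
  [2/3, 0, 2/5],
b = (6, -4/15, 38/15).
Solving gives a_0 = 2, a_1 = -2/5, a_2 = 3, so
  g(x) = 3*x^2 - 2*x/5 + 2.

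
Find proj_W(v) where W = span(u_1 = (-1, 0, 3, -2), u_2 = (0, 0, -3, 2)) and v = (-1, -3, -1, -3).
proj_W(v) = (-1, 0, 9/13, -6/13)

Set up U = [u_1 | ... | u_2] ∈ R^(4×2). The projector onto W = col(U) is P = U (U^T U)^(-1) U^T.
Compute U^T U =
  [14, -13]
  [-13, 13],
and U^T v = (4, -3).
Solve U^T U · c = U^T v for the coefficients: c = (1, 10/13). The projection is proj_W(v) = U c.
Check: (v - proj_W(v)) · u_1 = 0  (should be 0).
Check: (v - proj_W(v)) · u_2 = 0  (should be 0).
Result: proj_W(v) = (-1, 0, 9/13, -6/13).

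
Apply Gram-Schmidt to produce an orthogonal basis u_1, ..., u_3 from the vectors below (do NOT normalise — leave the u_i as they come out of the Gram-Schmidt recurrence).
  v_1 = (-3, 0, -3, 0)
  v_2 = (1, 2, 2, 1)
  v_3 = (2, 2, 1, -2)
Orthogonal basis:
  u_1 = (-3, 0, -3, 0)
  u_2 = (-1/2, 2, 1/2, 1)
  u_3 = (7/11, 16/11, -7/11, -25/11)

Apply the Gram-Schmidt recurrence
  u_1 = v_1
  u_i = v_i − Σ_{j<i} ((v_i · u_j) / (u_j · u_j)) · u_j.

Step by step this gives:
  u_1 = (-3, 0, -3, 0)
  u_2 = (-1/2, 2, 1/2, 1)
  u_3 = (7/11, 16/11, -7/11, -25/11)

Orthogonality check:
  u_2 · u_1 = 0 (should be 0)
  u_3 · u_1 = 0 (should be 0)
  u_3 · u_2 = 0 (should be 0)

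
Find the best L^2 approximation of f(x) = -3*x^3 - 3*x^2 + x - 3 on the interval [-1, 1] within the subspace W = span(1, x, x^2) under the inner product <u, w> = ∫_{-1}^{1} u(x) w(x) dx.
g(x) = -3*x^2 - 4*x/5 - 3

The best approximation g ∈ W is the orthogonal projection of f onto W. Writing g = a_0 + a_1 x + a_2 x^2, the coefficients solve the normal equations G · a = b where
  G_{ij} = <φ_i, φ_j> and b_i = <f, φ_i>, with φ_0 = 1, φ_1 = x, φ_2 = x^2.
G =
  [2, 0, 2/3]
  [0, 2/3, 0]
  [2/3, 0, 2/5],
b = (-8, -8/15, -16/5).
Solving gives a_0 = -3, a_1 = -4/5, a_2 = -3, so
  g(x) = -3*x^2 - 4*x/5 - 3.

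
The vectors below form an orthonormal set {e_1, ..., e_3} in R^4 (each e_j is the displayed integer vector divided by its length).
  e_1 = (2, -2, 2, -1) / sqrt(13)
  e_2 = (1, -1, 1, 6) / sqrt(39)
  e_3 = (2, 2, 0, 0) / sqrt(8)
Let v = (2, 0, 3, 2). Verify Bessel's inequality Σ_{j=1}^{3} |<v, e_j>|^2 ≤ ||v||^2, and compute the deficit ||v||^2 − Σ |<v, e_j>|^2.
Σ |<v, e_j>|^2 = 43/3; ||v||^2 = 17; deficit = 8/3

Write each e_j = u_j / sqrt(<u_j, u_j>) where u_j is the displayed integer vector. Then <v, e_j> = <v, u_j> / sqrt(<u_j, u_j>), so |<v, e_j>|^2 = <v, u_j>^2 / <u_j, u_j>.
Coefficients: <v, e_1> = 8/sqrt(13), <v, e_2> = 17/sqrt(39), <v, e_3> = 4/sqrt(8).
Square and sum: Σ |<v, e_j>|^2 = 43/3.
Compute ||v||^2 = v·v = 17.
Deficit = 17 − 43/3 = 8/3 ≥ 0, confirming Bessel's inequality. (The deficit equals ||v − Σ <v,e_j> e_j||^2, the squared distance from v to span{e_j}.)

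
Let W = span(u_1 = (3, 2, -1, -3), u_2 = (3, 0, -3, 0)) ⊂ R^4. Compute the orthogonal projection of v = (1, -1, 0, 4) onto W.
proj_W(v) = (-11/30, -26/15, -41/30, 13/5)

Set up U = [u_1 | ... | u_2] ∈ R^(4×2). The projector onto W = col(U) is P = U (U^T U)^(-1) U^T.
Compute U^T U =
  [23, 12]
  [12, 18],
and U^T v = (-11, 3).
Solve U^T U · c = U^T v for the coefficients: c = (-13/15, 67/90). The projection is proj_W(v) = U c.
Check: (v - proj_W(v)) · u_1 = 0  (should be 0).
Check: (v - proj_W(v)) · u_2 = 0  (should be 0).
Result: proj_W(v) = (-11/30, -26/15, -41/30, 13/5).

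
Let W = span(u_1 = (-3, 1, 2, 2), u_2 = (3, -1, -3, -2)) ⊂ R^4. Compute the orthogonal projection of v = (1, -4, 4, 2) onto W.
proj_W(v) = (9/14, -3/14, 4, -3/7)

Set up U = [u_1 | ... | u_2] ∈ R^(4×2). The projector onto W = col(U) is P = U (U^T U)^(-1) U^T.
Compute U^T U =
  [18, -20]
  [-20, 23],
and U^T v = (5, -9).
Solve U^T U · c = U^T v for the coefficients: c = (-65/14, -31/7). The projection is proj_W(v) = U c.
Check: (v - proj_W(v)) · u_1 = 0  (should be 0).
Check: (v - proj_W(v)) · u_2 = 0  (should be 0).
Result: proj_W(v) = (9/14, -3/14, 4, -3/7).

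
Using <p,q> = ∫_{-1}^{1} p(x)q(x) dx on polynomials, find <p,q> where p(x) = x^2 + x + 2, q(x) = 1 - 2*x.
<p,q> = 10/3

Expand the product: p(x)·q(x) = -2*x^3 - x^2 - 3*x + 2.
∫_{-1}^{1} of each monomial x^k gives [2/(k+1) if k even, 0 if k odd]. Integrating term-by-term (or equivalently evaluating the antiderivative F(x) = -x^4/2 - x^3/3 - 3*x^2/2 + 2*x at the endpoints):
  F(1) − F(−1) = -1/3 − (-11/3) = 10/3.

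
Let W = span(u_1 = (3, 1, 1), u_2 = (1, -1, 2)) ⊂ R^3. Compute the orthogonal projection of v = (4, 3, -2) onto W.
proj_W(v) = (37/10, 7/2, -8/5)

Set up U = [u_1 | ... | u_2] ∈ R^(3×2). The projector onto W = col(U) is P = U (U^T U)^(-1) U^T.
Compute U^T U =
  [11, 4]
  [4, 6],
and U^T v = (13, -3).
Solve U^T U · c = U^T v for the coefficients: c = (9/5, -17/10). The projection is proj_W(v) = U c.
Check: (v - proj_W(v)) · u_1 = 0  (should be 0).
Check: (v - proj_W(v)) · u_2 = 0  (should be 0).
Result: proj_W(v) = (37/10, 7/2, -8/5).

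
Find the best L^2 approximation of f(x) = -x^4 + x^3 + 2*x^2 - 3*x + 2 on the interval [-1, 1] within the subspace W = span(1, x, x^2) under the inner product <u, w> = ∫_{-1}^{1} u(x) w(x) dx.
g(x) = 8*x^2/7 - 12*x/5 + 73/35

The best approximation g ∈ W is the orthogonal projection of f onto W. Writing g = a_0 + a_1 x + a_2 x^2, the coefficients solve the normal equations G · a = b where
  G_{ij} = <φ_i, φ_j> and b_i = <f, φ_i>, with φ_0 = 1, φ_1 = x, φ_2 = x^2.
G =
  [2, 0, 2/3]
  [0, 2/3, 0]
  [2/3, 0, 2/5],
b = (74/15, -8/5, 194/105).
Solving gives a_0 = 73/35, a_1 = -12/5, a_2 = 8/7, so
  g(x) = 8*x^2/7 - 12*x/5 + 73/35.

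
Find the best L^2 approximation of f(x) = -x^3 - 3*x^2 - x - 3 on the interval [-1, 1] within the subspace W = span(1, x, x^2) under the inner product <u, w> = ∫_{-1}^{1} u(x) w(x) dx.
g(x) = -3*x^2 - 8*x/5 - 3

The best approximation g ∈ W is the orthogonal projection of f onto W. Writing g = a_0 + a_1 x + a_2 x^2, the coefficients solve the normal equations G · a = b where
  G_{ij} = <φ_i, φ_j> and b_i = <f, φ_i>, with φ_0 = 1, φ_1 = x, φ_2 = x^2.
G =
  [2, 0, 2/3]
  [0, 2/3, 0]
  [2/3, 0, 2/5],
b = (-8, -16/15, -16/5).
Solving gives a_0 = -3, a_1 = -8/5, a_2 = -3, so
  g(x) = -3*x^2 - 8*x/5 - 3.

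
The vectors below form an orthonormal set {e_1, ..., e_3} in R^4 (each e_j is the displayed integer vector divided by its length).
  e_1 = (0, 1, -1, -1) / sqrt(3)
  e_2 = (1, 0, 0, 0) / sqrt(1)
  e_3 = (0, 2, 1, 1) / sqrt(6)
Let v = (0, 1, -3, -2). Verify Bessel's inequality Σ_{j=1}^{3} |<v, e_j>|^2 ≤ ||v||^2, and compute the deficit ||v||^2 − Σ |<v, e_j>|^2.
Σ |<v, e_j>|^2 = 27/2; ||v||^2 = 14; deficit = 1/2

Write each e_j = u_j / sqrt(<u_j, u_j>) where u_j is the displayed integer vector. Then <v, e_j> = <v, u_j> / sqrt(<u_j, u_j>), so |<v, e_j>|^2 = <v, u_j>^2 / <u_j, u_j>.
Coefficients: <v, e_1> = 6/sqrt(3), <v, e_2> = 0/sqrt(1), <v, e_3> = -3/sqrt(6).
Square and sum: Σ |<v, e_j>|^2 = 27/2.
Compute ||v||^2 = v·v = 14.
Deficit = 14 − 27/2 = 1/2 ≥ 0, confirming Bessel's inequality. (The deficit equals ||v − Σ <v,e_j> e_j||^2, the squared distance from v to span{e_j}.)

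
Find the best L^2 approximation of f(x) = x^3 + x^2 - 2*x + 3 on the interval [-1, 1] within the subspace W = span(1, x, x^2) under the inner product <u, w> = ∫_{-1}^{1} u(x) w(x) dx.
g(x) = x^2 - 7*x/5 + 3

The best approximation g ∈ W is the orthogonal projection of f onto W. Writing g = a_0 + a_1 x + a_2 x^2, the coefficients solve the normal equations G · a = b where
  G_{ij} = <φ_i, φ_j> and b_i = <f, φ_i>, with φ_0 = 1, φ_1 = x, φ_2 = x^2.
G =
  [2, 0, 2/3]
  [0, 2/3, 0]
  [2/3, 0, 2/5],
b = (20/3, -14/15, 12/5).
Solving gives a_0 = 3, a_1 = -7/5, a_2 = 1, so
  g(x) = x^2 - 7*x/5 + 3.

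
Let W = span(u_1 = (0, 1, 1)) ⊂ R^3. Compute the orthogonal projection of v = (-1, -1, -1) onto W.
proj_W(v) = (0, -1, -1)

Set up U = [u_1 | ... | u_1] ∈ R^(3×1). The projector onto W = col(U) is P = U (U^T U)^(-1) U^T.
Compute U^T U =
  [2],
and U^T v = (-2).
Solve U^T U · c = U^T v for the coefficients: c = (-1). The projection is proj_W(v) = U c.
Check: (v - proj_W(v)) · u_1 = 0  (should be 0).
Result: proj_W(v) = (0, -1, -1).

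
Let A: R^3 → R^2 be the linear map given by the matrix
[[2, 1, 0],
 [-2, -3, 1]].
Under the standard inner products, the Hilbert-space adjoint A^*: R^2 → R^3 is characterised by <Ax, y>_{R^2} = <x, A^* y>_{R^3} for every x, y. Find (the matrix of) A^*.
A^* = A^T =
[[2, -2],
 [1, -3],
 [0, 1]]

For real matrices with standard dot products, the defining identity <Ax, y> = <x, A^* y> gives (Ax)^T y = x^T (A^*) y, i.e. x^T A^T y = x^T (A^*) y. Since this holds for all x, y, we must have A^* = A^T. Therefore
A^* =
[[2, -2],
 [1, -3],
 [0, 1]].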